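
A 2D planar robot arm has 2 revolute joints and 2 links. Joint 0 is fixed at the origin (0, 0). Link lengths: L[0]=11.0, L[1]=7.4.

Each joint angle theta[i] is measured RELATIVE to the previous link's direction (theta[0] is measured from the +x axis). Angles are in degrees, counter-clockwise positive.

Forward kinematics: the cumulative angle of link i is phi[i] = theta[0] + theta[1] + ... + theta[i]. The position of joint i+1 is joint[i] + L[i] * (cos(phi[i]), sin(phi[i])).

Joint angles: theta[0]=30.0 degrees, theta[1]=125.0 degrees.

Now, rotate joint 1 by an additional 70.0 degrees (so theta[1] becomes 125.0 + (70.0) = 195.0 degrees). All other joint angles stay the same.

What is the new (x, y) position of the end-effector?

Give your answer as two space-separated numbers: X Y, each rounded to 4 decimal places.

Answer: 4.2937 0.2674

Derivation:
joint[0] = (0.0000, 0.0000)  (base)
link 0: phi[0] = 30 = 30 deg
  cos(30 deg) = 0.8660, sin(30 deg) = 0.5000
  joint[1] = (0.0000, 0.0000) + 11 * (0.8660, 0.5000) = (0.0000 + 9.5263, 0.0000 + 5.5000) = (9.5263, 5.5000)
link 1: phi[1] = 30 + 195 = 225 deg
  cos(225 deg) = -0.7071, sin(225 deg) = -0.7071
  joint[2] = (9.5263, 5.5000) + 7.4 * (-0.7071, -0.7071) = (9.5263 + -5.2326, 5.5000 + -5.2326) = (4.2937, 0.2674)
End effector: (4.2937, 0.2674)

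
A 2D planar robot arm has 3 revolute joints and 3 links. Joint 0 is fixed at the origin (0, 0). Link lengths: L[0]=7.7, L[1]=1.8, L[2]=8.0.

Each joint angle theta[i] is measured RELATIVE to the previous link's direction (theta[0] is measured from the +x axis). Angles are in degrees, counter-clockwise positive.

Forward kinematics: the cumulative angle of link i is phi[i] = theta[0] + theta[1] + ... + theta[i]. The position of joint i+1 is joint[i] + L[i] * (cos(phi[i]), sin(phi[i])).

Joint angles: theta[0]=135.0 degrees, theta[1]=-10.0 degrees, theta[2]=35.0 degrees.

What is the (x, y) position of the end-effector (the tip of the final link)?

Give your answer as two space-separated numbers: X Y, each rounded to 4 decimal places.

joint[0] = (0.0000, 0.0000)  (base)
link 0: phi[0] = 135 = 135 deg
  cos(135 deg) = -0.7071, sin(135 deg) = 0.7071
  joint[1] = (0.0000, 0.0000) + 7.7 * (-0.7071, 0.7071) = (0.0000 + -5.4447, 0.0000 + 5.4447) = (-5.4447, 5.4447)
link 1: phi[1] = 135 + -10 = 125 deg
  cos(125 deg) = -0.5736, sin(125 deg) = 0.8192
  joint[2] = (-5.4447, 5.4447) + 1.8 * (-0.5736, 0.8192) = (-5.4447 + -1.0324, 5.4447 + 1.4745) = (-6.4772, 6.9192)
link 2: phi[2] = 135 + -10 + 35 = 160 deg
  cos(160 deg) = -0.9397, sin(160 deg) = 0.3420
  joint[3] = (-6.4772, 6.9192) + 8 * (-0.9397, 0.3420) = (-6.4772 + -7.5175, 6.9192 + 2.7362) = (-13.9947, 9.6554)
End effector: (-13.9947, 9.6554)

Answer: -13.9947 9.6554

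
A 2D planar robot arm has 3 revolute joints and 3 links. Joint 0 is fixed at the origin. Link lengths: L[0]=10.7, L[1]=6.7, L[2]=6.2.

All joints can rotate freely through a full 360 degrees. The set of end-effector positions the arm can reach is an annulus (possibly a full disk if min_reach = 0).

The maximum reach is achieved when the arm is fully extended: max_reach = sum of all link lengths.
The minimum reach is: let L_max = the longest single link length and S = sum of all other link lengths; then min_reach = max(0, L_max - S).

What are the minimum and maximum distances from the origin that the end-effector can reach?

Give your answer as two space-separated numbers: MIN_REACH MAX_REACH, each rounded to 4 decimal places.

Link lengths: [10.7, 6.7, 6.2]
max_reach = 10.7 + 6.7 + 6.2 = 23.6
L_max = max([10.7, 6.7, 6.2]) = 10.7
S (sum of others) = 23.6 - 10.7 = 12.9
min_reach = max(0, 10.7 - 12.9) = max(0, -2.2) = 0

Answer: 0.0000 23.6000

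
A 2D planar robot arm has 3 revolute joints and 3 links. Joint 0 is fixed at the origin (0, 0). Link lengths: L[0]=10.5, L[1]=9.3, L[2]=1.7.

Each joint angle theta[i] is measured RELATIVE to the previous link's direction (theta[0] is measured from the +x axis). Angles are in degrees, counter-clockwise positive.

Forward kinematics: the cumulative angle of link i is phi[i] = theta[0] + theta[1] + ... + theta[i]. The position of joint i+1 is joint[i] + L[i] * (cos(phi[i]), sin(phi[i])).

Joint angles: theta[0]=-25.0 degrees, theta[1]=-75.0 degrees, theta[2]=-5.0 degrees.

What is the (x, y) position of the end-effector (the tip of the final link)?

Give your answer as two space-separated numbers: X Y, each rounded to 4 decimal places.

Answer: 7.4613 -15.2383

Derivation:
joint[0] = (0.0000, 0.0000)  (base)
link 0: phi[0] = -25 = -25 deg
  cos(-25 deg) = 0.9063, sin(-25 deg) = -0.4226
  joint[1] = (0.0000, 0.0000) + 10.5 * (0.9063, -0.4226) = (0.0000 + 9.5162, 0.0000 + -4.4375) = (9.5162, -4.4375)
link 1: phi[1] = -25 + -75 = -100 deg
  cos(-100 deg) = -0.1736, sin(-100 deg) = -0.9848
  joint[2] = (9.5162, -4.4375) + 9.3 * (-0.1736, -0.9848) = (9.5162 + -1.6149, -4.4375 + -9.1587) = (7.9013, -13.5962)
link 2: phi[2] = -25 + -75 + -5 = -105 deg
  cos(-105 deg) = -0.2588, sin(-105 deg) = -0.9659
  joint[3] = (7.9013, -13.5962) + 1.7 * (-0.2588, -0.9659) = (7.9013 + -0.4400, -13.5962 + -1.6421) = (7.4613, -15.2383)
End effector: (7.4613, -15.2383)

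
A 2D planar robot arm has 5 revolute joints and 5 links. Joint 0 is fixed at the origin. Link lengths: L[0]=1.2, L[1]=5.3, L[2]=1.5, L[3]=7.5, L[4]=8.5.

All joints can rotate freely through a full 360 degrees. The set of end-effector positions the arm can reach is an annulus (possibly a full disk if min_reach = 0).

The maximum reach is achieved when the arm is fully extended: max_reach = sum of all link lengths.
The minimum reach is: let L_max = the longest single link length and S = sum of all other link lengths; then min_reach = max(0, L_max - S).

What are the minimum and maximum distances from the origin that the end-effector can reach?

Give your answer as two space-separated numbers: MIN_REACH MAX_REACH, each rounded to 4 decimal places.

Link lengths: [1.2, 5.3, 1.5, 7.5, 8.5]
max_reach = 1.2 + 5.3 + 1.5 + 7.5 + 8.5 = 24
L_max = max([1.2, 5.3, 1.5, 7.5, 8.5]) = 8.5
S (sum of others) = 24 - 8.5 = 15.5
min_reach = max(0, 8.5 - 15.5) = max(0, -7) = 0

Answer: 0.0000 24.0000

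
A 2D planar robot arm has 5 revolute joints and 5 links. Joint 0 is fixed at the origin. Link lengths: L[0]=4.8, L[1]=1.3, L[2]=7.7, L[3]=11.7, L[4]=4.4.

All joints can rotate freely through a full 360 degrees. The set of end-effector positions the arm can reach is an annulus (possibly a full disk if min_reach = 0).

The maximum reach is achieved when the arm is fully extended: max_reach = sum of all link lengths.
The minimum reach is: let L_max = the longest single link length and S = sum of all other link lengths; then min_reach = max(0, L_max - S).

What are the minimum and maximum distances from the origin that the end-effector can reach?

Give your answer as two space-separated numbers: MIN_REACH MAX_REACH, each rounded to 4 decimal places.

Answer: 0.0000 29.9000

Derivation:
Link lengths: [4.8, 1.3, 7.7, 11.7, 4.4]
max_reach = 4.8 + 1.3 + 7.7 + 11.7 + 4.4 = 29.9
L_max = max([4.8, 1.3, 7.7, 11.7, 4.4]) = 11.7
S (sum of others) = 29.9 - 11.7 = 18.2
min_reach = max(0, 11.7 - 18.2) = max(0, -6.5) = 0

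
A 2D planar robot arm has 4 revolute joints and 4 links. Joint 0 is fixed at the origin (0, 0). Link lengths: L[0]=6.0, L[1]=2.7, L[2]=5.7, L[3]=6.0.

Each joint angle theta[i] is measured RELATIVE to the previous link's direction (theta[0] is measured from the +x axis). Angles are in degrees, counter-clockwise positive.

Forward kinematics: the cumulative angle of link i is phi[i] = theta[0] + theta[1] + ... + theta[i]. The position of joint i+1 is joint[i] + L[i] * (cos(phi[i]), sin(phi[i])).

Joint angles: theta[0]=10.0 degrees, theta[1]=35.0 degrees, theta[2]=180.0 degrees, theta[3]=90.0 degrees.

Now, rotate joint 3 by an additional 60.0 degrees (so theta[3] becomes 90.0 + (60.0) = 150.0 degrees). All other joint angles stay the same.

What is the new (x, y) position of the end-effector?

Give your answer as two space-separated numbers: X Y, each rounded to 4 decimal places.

joint[0] = (0.0000, 0.0000)  (base)
link 0: phi[0] = 10 = 10 deg
  cos(10 deg) = 0.9848, sin(10 deg) = 0.1736
  joint[1] = (0.0000, 0.0000) + 6 * (0.9848, 0.1736) = (0.0000 + 5.9088, 0.0000 + 1.0419) = (5.9088, 1.0419)
link 1: phi[1] = 10 + 35 = 45 deg
  cos(45 deg) = 0.7071, sin(45 deg) = 0.7071
  joint[2] = (5.9088, 1.0419) + 2.7 * (0.7071, 0.7071) = (5.9088 + 1.9092, 1.0419 + 1.9092) = (7.8180, 2.9511)
link 2: phi[2] = 10 + 35 + 180 = 225 deg
  cos(225 deg) = -0.7071, sin(225 deg) = -0.7071
  joint[3] = (7.8180, 2.9511) + 5.7 * (-0.7071, -0.7071) = (7.8180 + -4.0305, 2.9511 + -4.0305) = (3.7875, -1.0794)
link 3: phi[3] = 10 + 35 + 180 + 150 = 375 deg
  cos(375 deg) = 0.9659, sin(375 deg) = 0.2588
  joint[4] = (3.7875, -1.0794) + 6 * (0.9659, 0.2588) = (3.7875 + 5.7956, -1.0794 + 1.5529) = (9.5831, 0.4735)
End effector: (9.5831, 0.4735)

Answer: 9.5831 0.4735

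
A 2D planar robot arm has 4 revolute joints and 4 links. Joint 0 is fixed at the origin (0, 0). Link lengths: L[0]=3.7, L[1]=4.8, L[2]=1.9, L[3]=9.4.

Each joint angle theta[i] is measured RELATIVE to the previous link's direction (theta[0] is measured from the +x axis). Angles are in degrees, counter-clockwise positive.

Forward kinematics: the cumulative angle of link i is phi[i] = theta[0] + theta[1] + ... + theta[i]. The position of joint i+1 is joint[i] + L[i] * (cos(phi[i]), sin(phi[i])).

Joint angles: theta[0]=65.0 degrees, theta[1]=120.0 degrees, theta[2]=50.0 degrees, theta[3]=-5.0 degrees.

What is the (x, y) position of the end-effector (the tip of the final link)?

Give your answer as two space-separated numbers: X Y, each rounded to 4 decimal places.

Answer: -10.3500 -5.8222

Derivation:
joint[0] = (0.0000, 0.0000)  (base)
link 0: phi[0] = 65 = 65 deg
  cos(65 deg) = 0.4226, sin(65 deg) = 0.9063
  joint[1] = (0.0000, 0.0000) + 3.7 * (0.4226, 0.9063) = (0.0000 + 1.5637, 0.0000 + 3.3533) = (1.5637, 3.3533)
link 1: phi[1] = 65 + 120 = 185 deg
  cos(185 deg) = -0.9962, sin(185 deg) = -0.0872
  joint[2] = (1.5637, 3.3533) + 4.8 * (-0.9962, -0.0872) = (1.5637 + -4.7817, 3.3533 + -0.4183) = (-3.2180, 2.9350)
link 2: phi[2] = 65 + 120 + 50 = 235 deg
  cos(235 deg) = -0.5736, sin(235 deg) = -0.8192
  joint[3] = (-3.2180, 2.9350) + 1.9 * (-0.5736, -0.8192) = (-3.2180 + -1.0898, 2.9350 + -1.5564) = (-4.3078, 1.3786)
link 3: phi[3] = 65 + 120 + 50 + -5 = 230 deg
  cos(230 deg) = -0.6428, sin(230 deg) = -0.7660
  joint[4] = (-4.3078, 1.3786) + 9.4 * (-0.6428, -0.7660) = (-4.3078 + -6.0422, 1.3786 + -7.2008) = (-10.3500, -5.8222)
End effector: (-10.3500, -5.8222)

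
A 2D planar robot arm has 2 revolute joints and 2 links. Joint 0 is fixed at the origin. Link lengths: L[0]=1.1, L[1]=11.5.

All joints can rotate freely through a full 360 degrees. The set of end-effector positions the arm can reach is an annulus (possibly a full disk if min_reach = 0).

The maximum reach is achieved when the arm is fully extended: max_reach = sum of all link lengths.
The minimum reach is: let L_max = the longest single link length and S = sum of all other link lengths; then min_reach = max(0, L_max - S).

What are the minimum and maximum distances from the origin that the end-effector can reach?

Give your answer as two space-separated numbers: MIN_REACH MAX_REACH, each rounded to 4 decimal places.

Answer: 10.4000 12.6000

Derivation:
Link lengths: [1.1, 11.5]
max_reach = 1.1 + 11.5 = 12.6
L_max = max([1.1, 11.5]) = 11.5
S (sum of others) = 12.6 - 11.5 = 1.1
min_reach = max(0, 11.5 - 1.1) = max(0, 10.4) = 10.4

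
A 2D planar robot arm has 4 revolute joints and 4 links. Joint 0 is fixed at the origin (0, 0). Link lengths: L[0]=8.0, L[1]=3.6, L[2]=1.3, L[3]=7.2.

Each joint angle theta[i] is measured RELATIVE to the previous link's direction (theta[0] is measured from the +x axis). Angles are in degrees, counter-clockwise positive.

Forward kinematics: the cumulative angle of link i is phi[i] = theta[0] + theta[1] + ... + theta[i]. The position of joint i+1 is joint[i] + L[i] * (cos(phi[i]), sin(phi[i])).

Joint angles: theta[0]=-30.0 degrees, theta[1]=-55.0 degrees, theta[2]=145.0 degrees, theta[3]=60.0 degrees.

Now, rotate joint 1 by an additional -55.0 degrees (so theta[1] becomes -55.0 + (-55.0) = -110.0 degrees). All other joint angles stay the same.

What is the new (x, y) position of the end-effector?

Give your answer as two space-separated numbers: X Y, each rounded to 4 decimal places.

joint[0] = (0.0000, 0.0000)  (base)
link 0: phi[0] = -30 = -30 deg
  cos(-30 deg) = 0.8660, sin(-30 deg) = -0.5000
  joint[1] = (0.0000, 0.0000) + 8 * (0.8660, -0.5000) = (0.0000 + 6.9282, 0.0000 + -4.0000) = (6.9282, -4.0000)
link 1: phi[1] = -30 + -110 = -140 deg
  cos(-140 deg) = -0.7660, sin(-140 deg) = -0.6428
  joint[2] = (6.9282, -4.0000) + 3.6 * (-0.7660, -0.6428) = (6.9282 + -2.7578, -4.0000 + -2.3140) = (4.1704, -6.3140)
link 2: phi[2] = -30 + -110 + 145 = 5 deg
  cos(5 deg) = 0.9962, sin(5 deg) = 0.0872
  joint[3] = (4.1704, -6.3140) + 1.3 * (0.9962, 0.0872) = (4.1704 + 1.2951, -6.3140 + 0.1133) = (5.4655, -6.2007)
link 3: phi[3] = -30 + -110 + 145 + 60 = 65 deg
  cos(65 deg) = 0.4226, sin(65 deg) = 0.9063
  joint[4] = (5.4655, -6.2007) + 7.2 * (0.4226, 0.9063) = (5.4655 + 3.0429, -6.2007 + 6.5254) = (8.5083, 0.3247)
End effector: (8.5083, 0.3247)

Answer: 8.5083 0.3247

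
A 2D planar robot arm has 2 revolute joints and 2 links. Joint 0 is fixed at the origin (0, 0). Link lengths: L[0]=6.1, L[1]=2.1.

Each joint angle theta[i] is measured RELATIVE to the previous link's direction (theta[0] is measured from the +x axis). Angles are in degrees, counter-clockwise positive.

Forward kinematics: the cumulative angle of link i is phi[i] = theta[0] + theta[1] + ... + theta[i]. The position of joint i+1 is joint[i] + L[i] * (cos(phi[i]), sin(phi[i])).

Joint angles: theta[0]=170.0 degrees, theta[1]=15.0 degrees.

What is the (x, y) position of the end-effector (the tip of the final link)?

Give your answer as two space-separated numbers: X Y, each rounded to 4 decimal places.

Answer: -8.0993 0.8762

Derivation:
joint[0] = (0.0000, 0.0000)  (base)
link 0: phi[0] = 170 = 170 deg
  cos(170 deg) = -0.9848, sin(170 deg) = 0.1736
  joint[1] = (0.0000, 0.0000) + 6.1 * (-0.9848, 0.1736) = (0.0000 + -6.0073, 0.0000 + 1.0593) = (-6.0073, 1.0593)
link 1: phi[1] = 170 + 15 = 185 deg
  cos(185 deg) = -0.9962, sin(185 deg) = -0.0872
  joint[2] = (-6.0073, 1.0593) + 2.1 * (-0.9962, -0.0872) = (-6.0073 + -2.0920, 1.0593 + -0.1830) = (-8.0993, 0.8762)
End effector: (-8.0993, 0.8762)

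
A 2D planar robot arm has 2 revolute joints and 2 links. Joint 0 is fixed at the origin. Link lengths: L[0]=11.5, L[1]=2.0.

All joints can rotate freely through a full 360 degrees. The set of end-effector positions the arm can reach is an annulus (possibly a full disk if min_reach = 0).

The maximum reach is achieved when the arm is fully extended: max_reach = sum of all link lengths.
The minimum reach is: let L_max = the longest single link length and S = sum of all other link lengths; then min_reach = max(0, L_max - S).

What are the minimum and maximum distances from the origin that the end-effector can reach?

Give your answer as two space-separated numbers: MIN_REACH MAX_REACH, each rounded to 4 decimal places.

Answer: 9.5000 13.5000

Derivation:
Link lengths: [11.5, 2.0]
max_reach = 11.5 + 2 = 13.5
L_max = max([11.5, 2.0]) = 11.5
S (sum of others) = 13.5 - 11.5 = 2
min_reach = max(0, 11.5 - 2) = max(0, 9.5) = 9.5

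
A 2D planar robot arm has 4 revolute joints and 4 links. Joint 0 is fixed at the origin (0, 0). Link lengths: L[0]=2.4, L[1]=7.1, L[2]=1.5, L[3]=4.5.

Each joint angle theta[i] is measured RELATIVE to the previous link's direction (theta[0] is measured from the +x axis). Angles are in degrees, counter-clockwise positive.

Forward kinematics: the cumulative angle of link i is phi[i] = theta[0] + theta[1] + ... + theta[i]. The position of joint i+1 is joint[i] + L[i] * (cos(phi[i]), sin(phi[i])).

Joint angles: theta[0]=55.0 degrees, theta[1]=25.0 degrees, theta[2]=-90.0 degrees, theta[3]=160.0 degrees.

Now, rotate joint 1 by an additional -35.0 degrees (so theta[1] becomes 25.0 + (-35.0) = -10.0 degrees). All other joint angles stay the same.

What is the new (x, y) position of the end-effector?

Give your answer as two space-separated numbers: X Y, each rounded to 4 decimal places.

Answer: 5.5559 10.0041

Derivation:
joint[0] = (0.0000, 0.0000)  (base)
link 0: phi[0] = 55 = 55 deg
  cos(55 deg) = 0.5736, sin(55 deg) = 0.8192
  joint[1] = (0.0000, 0.0000) + 2.4 * (0.5736, 0.8192) = (0.0000 + 1.3766, 0.0000 + 1.9660) = (1.3766, 1.9660)
link 1: phi[1] = 55 + -10 = 45 deg
  cos(45 deg) = 0.7071, sin(45 deg) = 0.7071
  joint[2] = (1.3766, 1.9660) + 7.1 * (0.7071, 0.7071) = (1.3766 + 5.0205, 1.9660 + 5.0205) = (6.3970, 6.9864)
link 2: phi[2] = 55 + -10 + -90 = -45 deg
  cos(-45 deg) = 0.7071, sin(-45 deg) = -0.7071
  joint[3] = (6.3970, 6.9864) + 1.5 * (0.7071, -0.7071) = (6.3970 + 1.0607, 6.9864 + -1.0607) = (7.4577, 5.9258)
link 3: phi[3] = 55 + -10 + -90 + 160 = 115 deg
  cos(115 deg) = -0.4226, sin(115 deg) = 0.9063
  joint[4] = (7.4577, 5.9258) + 4.5 * (-0.4226, 0.9063) = (7.4577 + -1.9018, 5.9258 + 4.0784) = (5.5559, 10.0041)
End effector: (5.5559, 10.0041)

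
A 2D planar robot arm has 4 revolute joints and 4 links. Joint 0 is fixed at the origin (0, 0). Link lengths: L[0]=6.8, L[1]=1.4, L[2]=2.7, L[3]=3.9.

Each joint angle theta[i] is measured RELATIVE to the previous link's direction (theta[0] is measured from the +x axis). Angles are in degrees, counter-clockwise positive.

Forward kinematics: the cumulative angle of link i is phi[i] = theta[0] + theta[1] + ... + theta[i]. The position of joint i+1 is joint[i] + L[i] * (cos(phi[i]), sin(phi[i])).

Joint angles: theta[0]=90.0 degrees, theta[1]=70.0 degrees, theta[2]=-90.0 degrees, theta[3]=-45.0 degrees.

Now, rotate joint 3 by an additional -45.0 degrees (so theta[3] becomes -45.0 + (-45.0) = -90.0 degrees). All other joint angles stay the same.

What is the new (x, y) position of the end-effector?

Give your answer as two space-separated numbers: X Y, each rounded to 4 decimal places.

joint[0] = (0.0000, 0.0000)  (base)
link 0: phi[0] = 90 = 90 deg
  cos(90 deg) = 0.0000, sin(90 deg) = 1.0000
  joint[1] = (0.0000, 0.0000) + 6.8 * (0.0000, 1.0000) = (0.0000 + 0.0000, 0.0000 + 6.8000) = (0.0000, 6.8000)
link 1: phi[1] = 90 + 70 = 160 deg
  cos(160 deg) = -0.9397, sin(160 deg) = 0.3420
  joint[2] = (0.0000, 6.8000) + 1.4 * (-0.9397, 0.3420) = (0.0000 + -1.3156, 6.8000 + 0.4788) = (-1.3156, 7.2788)
link 2: phi[2] = 90 + 70 + -90 = 70 deg
  cos(70 deg) = 0.3420, sin(70 deg) = 0.9397
  joint[3] = (-1.3156, 7.2788) + 2.7 * (0.3420, 0.9397) = (-1.3156 + 0.9235, 7.2788 + 2.5372) = (-0.3921, 9.8160)
link 3: phi[3] = 90 + 70 + -90 + -90 = -20 deg
  cos(-20 deg) = 0.9397, sin(-20 deg) = -0.3420
  joint[4] = (-0.3921, 9.8160) + 3.9 * (0.9397, -0.3420) = (-0.3921 + 3.6648, 9.8160 + -1.3339) = (3.2727, 8.4821)
End effector: (3.2727, 8.4821)

Answer: 3.2727 8.4821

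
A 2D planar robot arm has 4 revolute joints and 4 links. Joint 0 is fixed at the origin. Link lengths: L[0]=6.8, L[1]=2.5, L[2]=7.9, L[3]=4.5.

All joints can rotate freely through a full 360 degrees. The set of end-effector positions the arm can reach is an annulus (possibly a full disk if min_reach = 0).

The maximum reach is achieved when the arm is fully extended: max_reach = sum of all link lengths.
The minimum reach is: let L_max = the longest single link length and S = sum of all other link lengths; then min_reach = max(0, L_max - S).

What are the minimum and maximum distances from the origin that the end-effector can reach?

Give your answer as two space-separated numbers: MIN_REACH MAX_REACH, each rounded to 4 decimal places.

Link lengths: [6.8, 2.5, 7.9, 4.5]
max_reach = 6.8 + 2.5 + 7.9 + 4.5 = 21.7
L_max = max([6.8, 2.5, 7.9, 4.5]) = 7.9
S (sum of others) = 21.7 - 7.9 = 13.8
min_reach = max(0, 7.9 - 13.8) = max(0, -5.9) = 0

Answer: 0.0000 21.7000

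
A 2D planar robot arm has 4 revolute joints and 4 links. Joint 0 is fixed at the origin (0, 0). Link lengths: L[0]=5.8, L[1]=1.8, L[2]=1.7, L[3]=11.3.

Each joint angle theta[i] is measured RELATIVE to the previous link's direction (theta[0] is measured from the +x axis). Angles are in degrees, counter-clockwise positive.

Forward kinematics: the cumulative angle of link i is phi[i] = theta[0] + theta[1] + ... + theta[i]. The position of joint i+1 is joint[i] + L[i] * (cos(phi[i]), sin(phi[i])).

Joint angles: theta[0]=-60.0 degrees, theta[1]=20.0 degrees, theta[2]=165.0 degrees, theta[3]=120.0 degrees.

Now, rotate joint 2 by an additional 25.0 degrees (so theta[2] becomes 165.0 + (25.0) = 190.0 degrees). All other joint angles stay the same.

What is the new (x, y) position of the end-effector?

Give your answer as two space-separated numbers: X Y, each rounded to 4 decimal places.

Answer: 2.8066 -16.6300

Derivation:
joint[0] = (0.0000, 0.0000)  (base)
link 0: phi[0] = -60 = -60 deg
  cos(-60 deg) = 0.5000, sin(-60 deg) = -0.8660
  joint[1] = (0.0000, 0.0000) + 5.8 * (0.5000, -0.8660) = (0.0000 + 2.9000, 0.0000 + -5.0229) = (2.9000, -5.0229)
link 1: phi[1] = -60 + 20 = -40 deg
  cos(-40 deg) = 0.7660, sin(-40 deg) = -0.6428
  joint[2] = (2.9000, -5.0229) + 1.8 * (0.7660, -0.6428) = (2.9000 + 1.3789, -5.0229 + -1.1570) = (4.2789, -6.1800)
link 2: phi[2] = -60 + 20 + 190 = 150 deg
  cos(150 deg) = -0.8660, sin(150 deg) = 0.5000
  joint[3] = (4.2789, -6.1800) + 1.7 * (-0.8660, 0.5000) = (4.2789 + -1.4722, -6.1800 + 0.8500) = (2.8066, -5.3300)
link 3: phi[3] = -60 + 20 + 190 + 120 = 270 deg
  cos(270 deg) = -0.0000, sin(270 deg) = -1.0000
  joint[4] = (2.8066, -5.3300) + 11.3 * (-0.0000, -1.0000) = (2.8066 + -0.0000, -5.3300 + -11.3000) = (2.8066, -16.6300)
End effector: (2.8066, -16.6300)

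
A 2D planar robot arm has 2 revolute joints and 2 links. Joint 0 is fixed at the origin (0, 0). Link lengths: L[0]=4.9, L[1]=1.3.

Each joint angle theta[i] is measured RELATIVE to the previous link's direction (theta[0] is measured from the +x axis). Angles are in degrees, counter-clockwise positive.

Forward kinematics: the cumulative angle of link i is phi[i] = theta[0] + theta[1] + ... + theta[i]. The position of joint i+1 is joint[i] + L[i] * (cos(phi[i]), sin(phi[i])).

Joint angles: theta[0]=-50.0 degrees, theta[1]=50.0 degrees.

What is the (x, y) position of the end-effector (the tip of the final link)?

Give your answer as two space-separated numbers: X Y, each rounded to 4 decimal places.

Answer: 4.4497 -3.7536

Derivation:
joint[0] = (0.0000, 0.0000)  (base)
link 0: phi[0] = -50 = -50 deg
  cos(-50 deg) = 0.6428, sin(-50 deg) = -0.7660
  joint[1] = (0.0000, 0.0000) + 4.9 * (0.6428, -0.7660) = (0.0000 + 3.1497, 0.0000 + -3.7536) = (3.1497, -3.7536)
link 1: phi[1] = -50 + 50 = 0 deg
  cos(0 deg) = 1.0000, sin(0 deg) = 0.0000
  joint[2] = (3.1497, -3.7536) + 1.3 * (1.0000, 0.0000) = (3.1497 + 1.3000, -3.7536 + 0.0000) = (4.4497, -3.7536)
End effector: (4.4497, -3.7536)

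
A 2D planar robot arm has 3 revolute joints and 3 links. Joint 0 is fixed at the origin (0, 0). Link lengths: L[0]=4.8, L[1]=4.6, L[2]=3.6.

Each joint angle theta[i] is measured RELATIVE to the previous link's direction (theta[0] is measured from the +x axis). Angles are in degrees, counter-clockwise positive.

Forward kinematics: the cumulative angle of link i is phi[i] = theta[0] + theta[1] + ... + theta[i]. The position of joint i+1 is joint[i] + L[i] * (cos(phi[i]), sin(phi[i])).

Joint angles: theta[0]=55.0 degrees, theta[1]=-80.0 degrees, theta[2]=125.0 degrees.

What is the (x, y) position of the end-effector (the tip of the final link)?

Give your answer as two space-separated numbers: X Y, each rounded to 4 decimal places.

joint[0] = (0.0000, 0.0000)  (base)
link 0: phi[0] = 55 = 55 deg
  cos(55 deg) = 0.5736, sin(55 deg) = 0.8192
  joint[1] = (0.0000, 0.0000) + 4.8 * (0.5736, 0.8192) = (0.0000 + 2.7532, 0.0000 + 3.9319) = (2.7532, 3.9319)
link 1: phi[1] = 55 + -80 = -25 deg
  cos(-25 deg) = 0.9063, sin(-25 deg) = -0.4226
  joint[2] = (2.7532, 3.9319) + 4.6 * (0.9063, -0.4226) = (2.7532 + 4.1690, 3.9319 + -1.9440) = (6.9222, 1.9879)
link 2: phi[2] = 55 + -80 + 125 = 100 deg
  cos(100 deg) = -0.1736, sin(100 deg) = 0.9848
  joint[3] = (6.9222, 1.9879) + 3.6 * (-0.1736, 0.9848) = (6.9222 + -0.6251, 1.9879 + 3.5453) = (6.2970, 5.5332)
End effector: (6.2970, 5.5332)

Answer: 6.2970 5.5332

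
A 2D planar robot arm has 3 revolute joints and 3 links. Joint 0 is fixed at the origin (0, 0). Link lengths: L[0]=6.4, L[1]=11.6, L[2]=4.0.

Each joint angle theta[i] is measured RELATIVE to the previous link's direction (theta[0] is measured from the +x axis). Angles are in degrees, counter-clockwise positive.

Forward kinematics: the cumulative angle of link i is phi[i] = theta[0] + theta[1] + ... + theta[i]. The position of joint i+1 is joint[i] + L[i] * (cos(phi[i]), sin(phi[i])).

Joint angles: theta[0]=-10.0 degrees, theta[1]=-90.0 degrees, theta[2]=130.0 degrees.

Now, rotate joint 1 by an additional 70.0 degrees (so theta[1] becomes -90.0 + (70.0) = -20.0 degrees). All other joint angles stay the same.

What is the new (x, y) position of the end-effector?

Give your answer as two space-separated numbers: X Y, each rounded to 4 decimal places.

Answer: 15.6541 -2.9721

Derivation:
joint[0] = (0.0000, 0.0000)  (base)
link 0: phi[0] = -10 = -10 deg
  cos(-10 deg) = 0.9848, sin(-10 deg) = -0.1736
  joint[1] = (0.0000, 0.0000) + 6.4 * (0.9848, -0.1736) = (0.0000 + 6.3028, 0.0000 + -1.1113) = (6.3028, -1.1113)
link 1: phi[1] = -10 + -20 = -30 deg
  cos(-30 deg) = 0.8660, sin(-30 deg) = -0.5000
  joint[2] = (6.3028, -1.1113) + 11.6 * (0.8660, -0.5000) = (6.3028 + 10.0459, -1.1113 + -5.8000) = (16.3487, -6.9113)
link 2: phi[2] = -10 + -20 + 130 = 100 deg
  cos(100 deg) = -0.1736, sin(100 deg) = 0.9848
  joint[3] = (16.3487, -6.9113) + 4 * (-0.1736, 0.9848) = (16.3487 + -0.6946, -6.9113 + 3.9392) = (15.6541, -2.9721)
End effector: (15.6541, -2.9721)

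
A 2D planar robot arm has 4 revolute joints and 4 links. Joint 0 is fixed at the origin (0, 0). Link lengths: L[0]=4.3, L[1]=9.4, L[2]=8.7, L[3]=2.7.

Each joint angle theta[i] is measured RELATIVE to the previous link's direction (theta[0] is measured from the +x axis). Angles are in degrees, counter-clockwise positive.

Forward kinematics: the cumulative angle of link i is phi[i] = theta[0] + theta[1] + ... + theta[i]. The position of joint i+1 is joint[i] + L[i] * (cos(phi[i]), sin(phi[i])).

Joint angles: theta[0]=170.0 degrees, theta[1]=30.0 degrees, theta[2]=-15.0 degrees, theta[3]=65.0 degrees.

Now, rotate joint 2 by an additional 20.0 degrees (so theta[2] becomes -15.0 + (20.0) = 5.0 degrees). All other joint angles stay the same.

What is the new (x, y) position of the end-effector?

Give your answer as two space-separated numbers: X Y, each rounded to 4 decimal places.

joint[0] = (0.0000, 0.0000)  (base)
link 0: phi[0] = 170 = 170 deg
  cos(170 deg) = -0.9848, sin(170 deg) = 0.1736
  joint[1] = (0.0000, 0.0000) + 4.3 * (-0.9848, 0.1736) = (0.0000 + -4.2347, 0.0000 + 0.7467) = (-4.2347, 0.7467)
link 1: phi[1] = 170 + 30 = 200 deg
  cos(200 deg) = -0.9397, sin(200 deg) = -0.3420
  joint[2] = (-4.2347, 0.7467) + 9.4 * (-0.9397, -0.3420) = (-4.2347 + -8.8331, 0.7467 + -3.2150) = (-13.0678, -2.4683)
link 2: phi[2] = 170 + 30 + 5 = 205 deg
  cos(205 deg) = -0.9063, sin(205 deg) = -0.4226
  joint[3] = (-13.0678, -2.4683) + 8.7 * (-0.9063, -0.4226) = (-13.0678 + -7.8849, -2.4683 + -3.6768) = (-20.9527, -6.1451)
link 3: phi[3] = 170 + 30 + 5 + 65 = 270 deg
  cos(270 deg) = -0.0000, sin(270 deg) = -1.0000
  joint[4] = (-20.9527, -6.1451) + 2.7 * (-0.0000, -1.0000) = (-20.9527 + -0.0000, -6.1451 + -2.7000) = (-20.9527, -8.8451)
End effector: (-20.9527, -8.8451)

Answer: -20.9527 -8.8451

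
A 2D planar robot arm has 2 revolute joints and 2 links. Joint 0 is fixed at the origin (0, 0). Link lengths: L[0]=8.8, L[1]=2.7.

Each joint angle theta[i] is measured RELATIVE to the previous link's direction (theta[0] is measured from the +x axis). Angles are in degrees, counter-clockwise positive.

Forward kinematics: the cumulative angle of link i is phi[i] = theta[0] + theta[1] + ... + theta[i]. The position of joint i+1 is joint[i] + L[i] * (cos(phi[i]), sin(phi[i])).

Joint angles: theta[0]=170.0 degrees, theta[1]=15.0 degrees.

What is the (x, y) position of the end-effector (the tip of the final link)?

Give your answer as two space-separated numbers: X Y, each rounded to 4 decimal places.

Answer: -11.3560 1.2928

Derivation:
joint[0] = (0.0000, 0.0000)  (base)
link 0: phi[0] = 170 = 170 deg
  cos(170 deg) = -0.9848, sin(170 deg) = 0.1736
  joint[1] = (0.0000, 0.0000) + 8.8 * (-0.9848, 0.1736) = (0.0000 + -8.6663, 0.0000 + 1.5281) = (-8.6663, 1.5281)
link 1: phi[1] = 170 + 15 = 185 deg
  cos(185 deg) = -0.9962, sin(185 deg) = -0.0872
  joint[2] = (-8.6663, 1.5281) + 2.7 * (-0.9962, -0.0872) = (-8.6663 + -2.6897, 1.5281 + -0.2353) = (-11.3560, 1.2928)
End effector: (-11.3560, 1.2928)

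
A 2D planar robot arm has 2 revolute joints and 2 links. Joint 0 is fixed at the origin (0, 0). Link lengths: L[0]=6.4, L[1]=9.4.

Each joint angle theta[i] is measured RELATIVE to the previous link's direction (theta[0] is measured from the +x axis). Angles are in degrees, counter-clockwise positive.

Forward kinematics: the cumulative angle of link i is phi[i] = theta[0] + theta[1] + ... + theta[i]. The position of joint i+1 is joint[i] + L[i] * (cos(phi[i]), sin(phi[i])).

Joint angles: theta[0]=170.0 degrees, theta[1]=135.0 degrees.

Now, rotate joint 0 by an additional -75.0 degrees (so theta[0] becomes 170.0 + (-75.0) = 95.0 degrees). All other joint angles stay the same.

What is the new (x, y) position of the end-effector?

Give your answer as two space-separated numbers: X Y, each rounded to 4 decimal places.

Answer: -6.6000 -0.8252

Derivation:
joint[0] = (0.0000, 0.0000)  (base)
link 0: phi[0] = 95 = 95 deg
  cos(95 deg) = -0.0872, sin(95 deg) = 0.9962
  joint[1] = (0.0000, 0.0000) + 6.4 * (-0.0872, 0.9962) = (0.0000 + -0.5578, 0.0000 + 6.3756) = (-0.5578, 6.3756)
link 1: phi[1] = 95 + 135 = 230 deg
  cos(230 deg) = -0.6428, sin(230 deg) = -0.7660
  joint[2] = (-0.5578, 6.3756) + 9.4 * (-0.6428, -0.7660) = (-0.5578 + -6.0422, 6.3756 + -7.2008) = (-6.6000, -0.8252)
End effector: (-6.6000, -0.8252)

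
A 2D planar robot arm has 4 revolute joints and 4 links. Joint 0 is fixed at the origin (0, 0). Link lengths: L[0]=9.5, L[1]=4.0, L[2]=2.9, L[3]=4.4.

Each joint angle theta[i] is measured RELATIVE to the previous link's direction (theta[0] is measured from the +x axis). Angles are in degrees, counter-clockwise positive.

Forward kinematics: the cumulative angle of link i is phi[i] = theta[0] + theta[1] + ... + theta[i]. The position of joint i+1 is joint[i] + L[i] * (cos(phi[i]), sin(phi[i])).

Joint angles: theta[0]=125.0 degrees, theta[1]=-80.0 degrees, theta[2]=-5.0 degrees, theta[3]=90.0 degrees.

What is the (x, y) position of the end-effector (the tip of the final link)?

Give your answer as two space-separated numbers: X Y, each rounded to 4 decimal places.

joint[0] = (0.0000, 0.0000)  (base)
link 0: phi[0] = 125 = 125 deg
  cos(125 deg) = -0.5736, sin(125 deg) = 0.8192
  joint[1] = (0.0000, 0.0000) + 9.5 * (-0.5736, 0.8192) = (0.0000 + -5.4490, 0.0000 + 7.7819) = (-5.4490, 7.7819)
link 1: phi[1] = 125 + -80 = 45 deg
  cos(45 deg) = 0.7071, sin(45 deg) = 0.7071
  joint[2] = (-5.4490, 7.7819) + 4 * (0.7071, 0.7071) = (-5.4490 + 2.8284, 7.7819 + 2.8284) = (-2.6205, 10.6104)
link 2: phi[2] = 125 + -80 + -5 = 40 deg
  cos(40 deg) = 0.7660, sin(40 deg) = 0.6428
  joint[3] = (-2.6205, 10.6104) + 2.9 * (0.7660, 0.6428) = (-2.6205 + 2.2215, 10.6104 + 1.8641) = (-0.3990, 12.4745)
link 3: phi[3] = 125 + -80 + -5 + 90 = 130 deg
  cos(130 deg) = -0.6428, sin(130 deg) = 0.7660
  joint[4] = (-0.3990, 12.4745) + 4.4 * (-0.6428, 0.7660) = (-0.3990 + -2.8283, 12.4745 + 3.3706) = (-3.2273, 15.8451)
End effector: (-3.2273, 15.8451)

Answer: -3.2273 15.8451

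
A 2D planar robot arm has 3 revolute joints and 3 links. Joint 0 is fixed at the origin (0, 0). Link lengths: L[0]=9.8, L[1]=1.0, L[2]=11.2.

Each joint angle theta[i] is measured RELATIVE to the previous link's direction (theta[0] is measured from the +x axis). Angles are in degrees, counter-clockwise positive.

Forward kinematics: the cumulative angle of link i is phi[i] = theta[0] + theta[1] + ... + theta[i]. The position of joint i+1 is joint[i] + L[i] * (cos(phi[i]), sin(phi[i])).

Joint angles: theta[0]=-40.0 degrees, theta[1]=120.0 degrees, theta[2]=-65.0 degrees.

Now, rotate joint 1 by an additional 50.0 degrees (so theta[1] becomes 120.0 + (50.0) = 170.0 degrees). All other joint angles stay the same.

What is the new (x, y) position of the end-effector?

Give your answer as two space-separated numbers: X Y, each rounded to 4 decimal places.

joint[0] = (0.0000, 0.0000)  (base)
link 0: phi[0] = -40 = -40 deg
  cos(-40 deg) = 0.7660, sin(-40 deg) = -0.6428
  joint[1] = (0.0000, 0.0000) + 9.8 * (0.7660, -0.6428) = (0.0000 + 7.5072, 0.0000 + -6.2993) = (7.5072, -6.2993)
link 1: phi[1] = -40 + 170 = 130 deg
  cos(130 deg) = -0.6428, sin(130 deg) = 0.7660
  joint[2] = (7.5072, -6.2993) + 1 * (-0.6428, 0.7660) = (7.5072 + -0.6428, -6.2993 + 0.7660) = (6.8644, -5.5333)
link 2: phi[2] = -40 + 170 + -65 = 65 deg
  cos(65 deg) = 0.4226, sin(65 deg) = 0.9063
  joint[3] = (6.8644, -5.5333) + 11.2 * (0.4226, 0.9063) = (6.8644 + 4.7333, -5.5333 + 10.1506) = (11.5978, 4.6174)
End effector: (11.5978, 4.6174)

Answer: 11.5978 4.6174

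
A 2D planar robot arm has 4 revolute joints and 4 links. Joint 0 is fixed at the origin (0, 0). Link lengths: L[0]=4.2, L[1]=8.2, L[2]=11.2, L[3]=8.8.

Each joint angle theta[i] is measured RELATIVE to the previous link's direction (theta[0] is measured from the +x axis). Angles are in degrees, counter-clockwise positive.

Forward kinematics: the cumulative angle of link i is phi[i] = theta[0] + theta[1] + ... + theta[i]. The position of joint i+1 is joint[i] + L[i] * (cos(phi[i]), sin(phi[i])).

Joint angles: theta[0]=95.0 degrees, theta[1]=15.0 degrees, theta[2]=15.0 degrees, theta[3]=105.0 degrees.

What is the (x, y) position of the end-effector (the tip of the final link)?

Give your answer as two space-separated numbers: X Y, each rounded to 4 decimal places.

joint[0] = (0.0000, 0.0000)  (base)
link 0: phi[0] = 95 = 95 deg
  cos(95 deg) = -0.0872, sin(95 deg) = 0.9962
  joint[1] = (0.0000, 0.0000) + 4.2 * (-0.0872, 0.9962) = (0.0000 + -0.3661, 0.0000 + 4.1840) = (-0.3661, 4.1840)
link 1: phi[1] = 95 + 15 = 110 deg
  cos(110 deg) = -0.3420, sin(110 deg) = 0.9397
  joint[2] = (-0.3661, 4.1840) + 8.2 * (-0.3420, 0.9397) = (-0.3661 + -2.8046, 4.1840 + 7.7055) = (-3.1706, 11.8895)
link 2: phi[2] = 95 + 15 + 15 = 125 deg
  cos(125 deg) = -0.5736, sin(125 deg) = 0.8192
  joint[3] = (-3.1706, 11.8895) + 11.2 * (-0.5736, 0.8192) = (-3.1706 + -6.4241, 11.8895 + 9.1745) = (-9.5947, 21.0640)
link 3: phi[3] = 95 + 15 + 15 + 105 = 230 deg
  cos(230 deg) = -0.6428, sin(230 deg) = -0.7660
  joint[4] = (-9.5947, 21.0640) + 8.8 * (-0.6428, -0.7660) = (-9.5947 + -5.6565, 21.0640 + -6.7412) = (-15.2512, 14.3228)
End effector: (-15.2512, 14.3228)

Answer: -15.2512 14.3228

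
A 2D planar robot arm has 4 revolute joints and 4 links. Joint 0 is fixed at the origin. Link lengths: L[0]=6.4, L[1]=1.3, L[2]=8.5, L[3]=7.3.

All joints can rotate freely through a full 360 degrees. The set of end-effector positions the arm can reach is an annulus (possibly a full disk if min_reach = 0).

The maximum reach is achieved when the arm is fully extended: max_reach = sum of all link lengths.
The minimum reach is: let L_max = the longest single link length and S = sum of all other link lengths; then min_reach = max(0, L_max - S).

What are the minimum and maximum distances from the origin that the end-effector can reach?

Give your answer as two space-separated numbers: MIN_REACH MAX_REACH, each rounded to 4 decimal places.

Link lengths: [6.4, 1.3, 8.5, 7.3]
max_reach = 6.4 + 1.3 + 8.5 + 7.3 = 23.5
L_max = max([6.4, 1.3, 8.5, 7.3]) = 8.5
S (sum of others) = 23.5 - 8.5 = 15
min_reach = max(0, 8.5 - 15) = max(0, -6.5) = 0

Answer: 0.0000 23.5000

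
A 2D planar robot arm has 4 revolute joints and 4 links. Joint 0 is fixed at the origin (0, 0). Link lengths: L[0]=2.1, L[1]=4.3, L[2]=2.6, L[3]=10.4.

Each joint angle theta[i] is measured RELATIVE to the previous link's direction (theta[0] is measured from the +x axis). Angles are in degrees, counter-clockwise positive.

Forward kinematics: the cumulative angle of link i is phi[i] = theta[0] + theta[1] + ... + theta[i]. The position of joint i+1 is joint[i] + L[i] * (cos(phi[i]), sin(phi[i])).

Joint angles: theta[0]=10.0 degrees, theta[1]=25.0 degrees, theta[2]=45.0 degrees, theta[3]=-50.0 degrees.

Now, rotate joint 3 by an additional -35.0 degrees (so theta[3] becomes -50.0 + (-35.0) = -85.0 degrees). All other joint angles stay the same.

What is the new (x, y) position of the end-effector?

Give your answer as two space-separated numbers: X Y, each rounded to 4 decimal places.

Answer: 16.4024 4.4851

Derivation:
joint[0] = (0.0000, 0.0000)  (base)
link 0: phi[0] = 10 = 10 deg
  cos(10 deg) = 0.9848, sin(10 deg) = 0.1736
  joint[1] = (0.0000, 0.0000) + 2.1 * (0.9848, 0.1736) = (0.0000 + 2.0681, 0.0000 + 0.3647) = (2.0681, 0.3647)
link 1: phi[1] = 10 + 25 = 35 deg
  cos(35 deg) = 0.8192, sin(35 deg) = 0.5736
  joint[2] = (2.0681, 0.3647) + 4.3 * (0.8192, 0.5736) = (2.0681 + 3.5224, 0.3647 + 2.4664) = (5.5905, 2.8310)
link 2: phi[2] = 10 + 25 + 45 = 80 deg
  cos(80 deg) = 0.1736, sin(80 deg) = 0.9848
  joint[3] = (5.5905, 2.8310) + 2.6 * (0.1736, 0.9848) = (5.5905 + 0.4515, 2.8310 + 2.5605) = (6.0419, 5.3915)
link 3: phi[3] = 10 + 25 + 45 + -85 = -5 deg
  cos(-5 deg) = 0.9962, sin(-5 deg) = -0.0872
  joint[4] = (6.0419, 5.3915) + 10.4 * (0.9962, -0.0872) = (6.0419 + 10.3604, 5.3915 + -0.9064) = (16.4024, 4.4851)
End effector: (16.4024, 4.4851)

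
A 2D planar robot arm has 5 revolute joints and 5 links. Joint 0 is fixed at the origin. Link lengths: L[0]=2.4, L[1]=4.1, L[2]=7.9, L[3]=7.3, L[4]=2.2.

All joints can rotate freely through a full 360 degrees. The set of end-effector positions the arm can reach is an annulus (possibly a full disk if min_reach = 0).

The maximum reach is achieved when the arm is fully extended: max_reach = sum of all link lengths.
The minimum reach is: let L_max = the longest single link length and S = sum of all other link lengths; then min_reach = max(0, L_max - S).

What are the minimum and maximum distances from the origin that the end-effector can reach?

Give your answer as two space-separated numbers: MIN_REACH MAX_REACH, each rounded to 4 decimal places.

Answer: 0.0000 23.9000

Derivation:
Link lengths: [2.4, 4.1, 7.9, 7.3, 2.2]
max_reach = 2.4 + 4.1 + 7.9 + 7.3 + 2.2 = 23.9
L_max = max([2.4, 4.1, 7.9, 7.3, 2.2]) = 7.9
S (sum of others) = 23.9 - 7.9 = 16
min_reach = max(0, 7.9 - 16) = max(0, -8.1) = 0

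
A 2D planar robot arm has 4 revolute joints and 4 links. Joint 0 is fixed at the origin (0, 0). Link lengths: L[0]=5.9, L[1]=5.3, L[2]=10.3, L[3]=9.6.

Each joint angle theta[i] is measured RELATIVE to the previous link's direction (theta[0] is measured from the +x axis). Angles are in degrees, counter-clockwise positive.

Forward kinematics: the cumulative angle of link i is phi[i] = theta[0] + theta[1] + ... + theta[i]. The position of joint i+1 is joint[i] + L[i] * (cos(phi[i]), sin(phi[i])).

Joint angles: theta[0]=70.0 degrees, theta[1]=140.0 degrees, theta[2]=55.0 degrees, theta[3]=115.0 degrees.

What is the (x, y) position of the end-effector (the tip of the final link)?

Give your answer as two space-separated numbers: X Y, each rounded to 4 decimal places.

Answer: 5.5513 -4.0832

Derivation:
joint[0] = (0.0000, 0.0000)  (base)
link 0: phi[0] = 70 = 70 deg
  cos(70 deg) = 0.3420, sin(70 deg) = 0.9397
  joint[1] = (0.0000, 0.0000) + 5.9 * (0.3420, 0.9397) = (0.0000 + 2.0179, 0.0000 + 5.5442) = (2.0179, 5.5442)
link 1: phi[1] = 70 + 140 = 210 deg
  cos(210 deg) = -0.8660, sin(210 deg) = -0.5000
  joint[2] = (2.0179, 5.5442) + 5.3 * (-0.8660, -0.5000) = (2.0179 + -4.5899, 5.5442 + -2.6500) = (-2.5720, 2.8942)
link 2: phi[2] = 70 + 140 + 55 = 265 deg
  cos(265 deg) = -0.0872, sin(265 deg) = -0.9962
  joint[3] = (-2.5720, 2.8942) + 10.3 * (-0.0872, -0.9962) = (-2.5720 + -0.8977, 2.8942 + -10.2608) = (-3.4697, -7.3666)
link 3: phi[3] = 70 + 140 + 55 + 115 = 380 deg
  cos(380 deg) = 0.9397, sin(380 deg) = 0.3420
  joint[4] = (-3.4697, -7.3666) + 9.6 * (0.9397, 0.3420) = (-3.4697 + 9.0210, -7.3666 + 3.2834) = (5.5513, -4.0832)
End effector: (5.5513, -4.0832)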